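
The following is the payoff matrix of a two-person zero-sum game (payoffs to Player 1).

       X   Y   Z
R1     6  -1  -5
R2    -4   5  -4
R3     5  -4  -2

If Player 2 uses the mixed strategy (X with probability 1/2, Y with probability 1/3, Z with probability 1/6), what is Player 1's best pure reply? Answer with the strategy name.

Expected payoff of R1: (1/2)·6 + (1/3)·(-1) + (1/6)·(-5) = 11/6.
Expected payoff of R2: (1/2)·(-4) + (1/3)·5 + (1/6)·(-4) = -1.
Expected payoff of R3: (1/2)·5 + (1/3)·(-4) + (1/6)·(-2) = 5/6.
The largest is 11/6, so Player 1's best response is R1.

R1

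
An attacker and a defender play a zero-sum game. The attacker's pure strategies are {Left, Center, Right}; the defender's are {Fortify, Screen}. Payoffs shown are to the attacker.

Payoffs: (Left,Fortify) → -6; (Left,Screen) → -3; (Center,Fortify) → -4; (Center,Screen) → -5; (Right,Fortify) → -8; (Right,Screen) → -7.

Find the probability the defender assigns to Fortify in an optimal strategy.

Row minima: Left → -6, Center → -5, Right → -8; maximin = -5.
Column maxima: Fortify → -4, Screen → -3; minimax = -4.
-5 ≠ -4, so there is no saddle point; optimal play is mixed.
Right is strictly dominated by Left, so the attacker never plays it.
On the remaining 2×2 (Left, Center vs Fortify, Screen):
Let the attacker play Left with probability p. Expected payoff against Fortify: (-6)p + (-4)(1−p) = −2p − 4; against Screen: (-3)p + (-5)(1−p) = 2p − 5.
Setting these equal: −2p − 4 = 2p − 5 ⇒ −4p = -1 ⇒ p = 1/4, and the value is (-2)·(1/4) − 4 = -9/2.
For the defender: with q = P(Fortify), equating Left's and Center's payoffs gives −3q − 3 = q − 5 ⇒ q = 1/2.

1/2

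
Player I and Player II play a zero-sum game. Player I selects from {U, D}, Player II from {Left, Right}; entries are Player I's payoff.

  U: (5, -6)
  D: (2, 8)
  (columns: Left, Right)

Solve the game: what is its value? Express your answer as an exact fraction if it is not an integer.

52/17

Row minima: U → -6, D → 2; maximin = 2.
Column maxima: Left → 5, Right → 8; minimax = 5.
2 ≠ 5, so there is no saddle point; optimal play is mixed.
Let Player I play U with probability p. Expected payoff against Left: 5p + 2(1−p) = 3p + 2; against Right: (-6)p + 8(1−p) = −14p + 8.
Setting these equal: 3p + 2 = −14p + 8 ⇒ 17p = 6 ⇒ p = 6/17, and the value is (3)·(6/17) + 2 = 52/17.
For Player II: with q = P(Left), equating U's and D's payoffs gives 11q − 6 = −6q + 8 ⇒ q = 14/17.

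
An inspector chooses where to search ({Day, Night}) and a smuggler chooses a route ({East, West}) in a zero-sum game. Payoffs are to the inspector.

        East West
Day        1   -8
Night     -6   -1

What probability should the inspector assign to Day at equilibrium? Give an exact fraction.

5/14

Row minima: Day → -8, Night → -6; maximin = -6.
Column maxima: East → 1, West → -1; minimax = -1.
-6 ≠ -1, so there is no saddle point; optimal play is mixed.
Let the inspector play Day with probability p. Expected payoff against East: 1p + (-6)(1−p) = 7p − 6; against West: (-8)p + (-1)(1−p) = −7p − 1.
Setting these equal: 7p − 6 = −7p − 1 ⇒ 14p = 5 ⇒ p = 5/14, and the value is (7)·(5/14) − 6 = -7/2.
For the smuggler: with q = P(East), equating Day's and Night's payoffs gives 9q − 8 = −5q − 1 ⇒ q = 1/2.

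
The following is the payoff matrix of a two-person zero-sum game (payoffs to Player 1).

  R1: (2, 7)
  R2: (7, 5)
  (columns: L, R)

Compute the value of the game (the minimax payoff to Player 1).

Row minima: R1 → 2, R2 → 5; maximin = 5.
Column maxima: L → 7, R → 7; minimax = 7.
5 ≠ 7, so there is no saddle point; optimal play is mixed.
Let Player 1 play R1 with probability p. Expected payoff against L: 2p + 7(1−p) = −5p + 7; against R: 7p + 5(1−p) = 2p + 5.
Setting these equal: −5p + 7 = 2p + 5 ⇒ −7p = -2 ⇒ p = 2/7, and the value is (-5)·(2/7) + 7 = 39/7.
For Player 2: with q = P(L), equating R1's and R2's payoffs gives −5q + 7 = 2q + 5 ⇒ q = 2/7.

39/7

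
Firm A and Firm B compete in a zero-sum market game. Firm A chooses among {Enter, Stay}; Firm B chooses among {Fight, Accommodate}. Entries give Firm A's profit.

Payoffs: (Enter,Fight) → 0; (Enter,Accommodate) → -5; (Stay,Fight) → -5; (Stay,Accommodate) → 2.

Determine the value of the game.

Row minima: Enter → -5, Stay → -5; maximin = -5.
Column maxima: Fight → 0, Accommodate → 2; minimax = 0.
-5 ≠ 0, so there is no saddle point; optimal play is mixed.
Let Firm A play Enter with probability p. Expected payoff against Fight: 0p + (-5)(1−p) = 5p − 5; against Accommodate: (-5)p + 2(1−p) = −7p + 2.
Setting these equal: 5p − 5 = −7p + 2 ⇒ 12p = 7 ⇒ p = 7/12, and the value is (5)·(7/12) − 5 = -25/12.
For Firm B: with q = P(Fight), equating Enter's and Stay's payoffs gives 5q − 5 = −7q + 2 ⇒ q = 7/12.

-25/12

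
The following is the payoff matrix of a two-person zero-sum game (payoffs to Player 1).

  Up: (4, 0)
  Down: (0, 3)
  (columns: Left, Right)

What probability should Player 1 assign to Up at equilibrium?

Row minima: Up → 0, Down → 0; maximin = 0.
Column maxima: Left → 4, Right → 3; minimax = 3.
0 ≠ 3, so there is no saddle point; optimal play is mixed.
Let Player 1 play Up with probability p. Expected payoff against Left: 4p + 0(1−p) = 4p; against Right: 0p + 3(1−p) = −3p + 3.
Setting these equal: 4p = −3p + 3 ⇒ 7p = 3 ⇒ p = 3/7, and the value is (4)·(3/7) = 12/7.
For Player 2: with q = P(Left), equating Up's and Down's payoffs gives 4q = −3q + 3 ⇒ q = 3/7.

3/7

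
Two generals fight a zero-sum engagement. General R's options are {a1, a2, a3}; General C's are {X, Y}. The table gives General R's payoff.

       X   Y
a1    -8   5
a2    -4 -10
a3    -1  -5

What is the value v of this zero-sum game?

Row minima: a1 → -8, a2 → -10, a3 → -5; maximin = -5.
Column maxima: X → -1, Y → 5; minimax = -1.
-5 ≠ -1, so there is no saddle point; optimal play is mixed.
a2 is strictly dominated by a3, so General R never plays it.
On the remaining 2×2 (a1, a3 vs X, Y):
Let General R play a1 with probability p. Expected payoff against X: (-8)p + (-1)(1−p) = −7p − 1; against Y: 5p + (-5)(1−p) = 10p − 5.
Setting these equal: −7p − 1 = 10p − 5 ⇒ −17p = -4 ⇒ p = 4/17, and the value is (-7)·(4/17) − 1 = -45/17.
For General C: with q = P(X), equating a1's and a3's payoffs gives −13q + 5 = 4q − 5 ⇒ q = 10/17.

-45/17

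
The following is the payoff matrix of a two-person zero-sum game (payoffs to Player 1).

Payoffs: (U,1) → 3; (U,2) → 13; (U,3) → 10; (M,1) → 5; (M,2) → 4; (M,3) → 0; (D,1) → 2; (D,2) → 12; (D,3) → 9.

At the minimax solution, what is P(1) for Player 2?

Row minima: U → 3, M → 0, D → 2; maximin = 3.
Column maxima: 1 → 5, 2 → 13, 3 → 10; minimax = 5.
3 ≠ 5, so there is no saddle point; optimal play is mixed.
D is strictly dominated by U, so Player 1 never plays it.
2 is strictly dominated by 3 (it gives Player 1 strictly more in every row), so Player 2 never plays it.
On the remaining 2×2 (U, M vs 1, 3):
Let Player 1 play U with probability p. Expected payoff against 1: 3p + 5(1−p) = −2p + 5; against 3: 10p + 0(1−p) = 10p.
Setting these equal: −2p + 5 = 10p ⇒ −12p = -5 ⇒ p = 5/12, and the value is (-2)·(5/12) + 5 = 25/6.
For Player 2: with q = P(1), equating U's and M's payoffs gives −7q + 10 = 5q ⇒ q = 5/6.

5/6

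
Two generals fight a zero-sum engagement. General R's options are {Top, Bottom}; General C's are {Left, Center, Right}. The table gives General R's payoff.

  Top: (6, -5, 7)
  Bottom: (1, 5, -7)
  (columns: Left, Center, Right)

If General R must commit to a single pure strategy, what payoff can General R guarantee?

Row minima: Top → -5, Bottom → -7.
The best of these is -5.

-5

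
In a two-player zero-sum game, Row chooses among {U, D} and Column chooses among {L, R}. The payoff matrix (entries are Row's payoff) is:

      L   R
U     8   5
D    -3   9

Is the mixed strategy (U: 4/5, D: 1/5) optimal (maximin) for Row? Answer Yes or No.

Yes

Against L this mix gives (4/5)·8 + (1/5)·(-3) = 29/5.
Against R this mix gives (4/5)·5 + (1/5)·9 = 29/5.
All of Column's active replies (L, R) yield 29/5, and no column does worse for Row. The mix makes Column indifferent and guarantees 29/5, so it is optimal.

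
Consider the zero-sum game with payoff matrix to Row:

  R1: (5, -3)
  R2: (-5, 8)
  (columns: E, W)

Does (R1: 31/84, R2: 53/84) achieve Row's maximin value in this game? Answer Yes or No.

Against E this mix gives (31/84)·5 + (53/84)·(-5) = -55/42.
Against W this mix gives (31/84)·(-3) + (53/84)·8 = 331/84.
Column will play E, holding Row to -55/42. Shifting weight toward the row that does better against E would raise this floor (the equalizing mix achieves 25/21 against both E and W), so the proposed strategy is not optimal.

No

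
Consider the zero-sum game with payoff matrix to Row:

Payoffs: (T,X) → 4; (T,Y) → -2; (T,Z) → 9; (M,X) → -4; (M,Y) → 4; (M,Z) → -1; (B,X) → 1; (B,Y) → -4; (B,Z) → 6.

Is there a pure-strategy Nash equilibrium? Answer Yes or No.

No

Row minima: T → -2, M → -4, B → -4; maximin = -2.
Column maxima: X → 4, Y → 4, Z → 9; minimax = 4.
-2 ≠ 4, so no pure-strategy equilibrium exists.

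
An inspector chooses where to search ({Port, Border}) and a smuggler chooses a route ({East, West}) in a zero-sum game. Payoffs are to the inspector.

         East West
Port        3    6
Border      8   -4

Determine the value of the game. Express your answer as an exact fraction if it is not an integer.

4

Row minima: Port → 3, Border → -4; maximin = 3.
Column maxima: East → 8, West → 6; minimax = 6.
3 ≠ 6, so there is no saddle point; optimal play is mixed.
Let the inspector play Port with probability p. Expected payoff against East: 3p + 8(1−p) = −5p + 8; against West: 6p + (-4)(1−p) = 10p − 4.
Setting these equal: −5p + 8 = 10p − 4 ⇒ −15p = -12 ⇒ p = 4/5, and the value is (-5)·(4/5) + 8 = 4.
For the smuggler: with q = P(East), equating Port's and Border's payoffs gives −3q + 6 = 12q − 4 ⇒ q = 2/3.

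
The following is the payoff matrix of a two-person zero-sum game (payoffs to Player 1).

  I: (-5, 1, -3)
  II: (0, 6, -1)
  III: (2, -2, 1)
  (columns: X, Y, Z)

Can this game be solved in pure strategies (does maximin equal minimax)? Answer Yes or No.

Row minima: I → -5, II → -1, III → -2; maximin = -1.
Column maxima: X → 2, Y → 6, Z → 1; minimax = 1.
-1 ≠ 1, so no pure-strategy equilibrium exists.

No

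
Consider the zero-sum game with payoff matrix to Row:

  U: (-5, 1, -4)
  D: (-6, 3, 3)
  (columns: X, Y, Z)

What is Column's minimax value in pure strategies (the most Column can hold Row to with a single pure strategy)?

-5

Column maxima: X → -5, Y → 3, Z → 3.
The smallest of these is -5.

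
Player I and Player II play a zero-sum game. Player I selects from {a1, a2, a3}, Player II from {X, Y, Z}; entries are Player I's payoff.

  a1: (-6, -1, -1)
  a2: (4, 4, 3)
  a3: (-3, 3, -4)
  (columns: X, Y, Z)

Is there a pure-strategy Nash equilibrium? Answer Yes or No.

Row minima: a1 → -6, a2 → 3, a3 → -4; maximin = 3.
Column maxima: X → 4, Y → 4, Z → 3; minimax = 3.
maximin = minimax = 3, so a saddle point exists.

Yes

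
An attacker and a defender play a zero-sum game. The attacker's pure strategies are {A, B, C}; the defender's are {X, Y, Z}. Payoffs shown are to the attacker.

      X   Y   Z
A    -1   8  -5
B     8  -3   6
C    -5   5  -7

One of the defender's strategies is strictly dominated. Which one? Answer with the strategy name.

X

Z holds the attacker's payoff strictly below X in every row: -5 < -1, 6 < 8, -7 < -5.
So X is strictly dominated for the defender.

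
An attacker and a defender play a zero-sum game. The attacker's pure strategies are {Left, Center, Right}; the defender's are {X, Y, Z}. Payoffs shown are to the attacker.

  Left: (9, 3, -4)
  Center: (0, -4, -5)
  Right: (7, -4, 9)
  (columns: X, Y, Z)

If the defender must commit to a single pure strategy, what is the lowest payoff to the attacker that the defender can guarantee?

3

Column maxima: X → 9, Y → 3, Z → 9.
The smallest of these is 3.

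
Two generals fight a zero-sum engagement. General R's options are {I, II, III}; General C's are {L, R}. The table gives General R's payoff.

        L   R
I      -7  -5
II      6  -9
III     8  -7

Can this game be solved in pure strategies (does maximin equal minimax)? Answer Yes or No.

No

Row minima: I → -7, II → -9, III → -7; maximin = -7.
Column maxima: L → 8, R → -5; minimax = -5.
-7 ≠ -5, so no pure-strategy equilibrium exists.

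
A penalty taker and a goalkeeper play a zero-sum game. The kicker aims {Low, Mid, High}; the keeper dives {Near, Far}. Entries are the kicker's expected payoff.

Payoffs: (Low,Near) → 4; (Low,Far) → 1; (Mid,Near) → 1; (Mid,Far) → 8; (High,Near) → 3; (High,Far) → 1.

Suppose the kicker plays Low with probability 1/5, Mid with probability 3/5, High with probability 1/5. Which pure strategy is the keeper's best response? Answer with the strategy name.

Near

If the keeper plays Near, the kicker's expected payoff is (1/5)·4 + (3/5)·1 + (1/5)·3 = 2.
If the keeper plays Far, the kicker's expected payoff is (1/5)·1 + (3/5)·8 + (1/5)·1 = 26/5.
The keeper minimizes the kicker's payoff; the smallest is 2, so the best response is Near.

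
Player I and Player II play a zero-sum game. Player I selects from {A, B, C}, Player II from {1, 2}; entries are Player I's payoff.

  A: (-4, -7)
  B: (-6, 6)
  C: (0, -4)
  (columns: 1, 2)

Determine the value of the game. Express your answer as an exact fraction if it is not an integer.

-3/2

Row minima: A → -7, B → -6, C → -4; maximin = -4.
Column maxima: 1 → 0, 2 → 6; minimax = 0.
-4 ≠ 0, so there is no saddle point; optimal play is mixed.
A is strictly dominated by C, so Player I never plays it.
On the remaining 2×2 (B, C vs 1, 2):
Let Player I play B with probability p. Expected payoff against 1: (-6)p + 0(1−p) = −6p; against 2: 6p + (-4)(1−p) = 10p − 4.
Setting these equal: −6p = 10p − 4 ⇒ −16p = -4 ⇒ p = 1/4, and the value is (-6)·(1/4) = -3/2.
For Player II: with q = P(1), equating B's and C's payoffs gives −12q + 6 = 4q − 4 ⇒ q = 5/8.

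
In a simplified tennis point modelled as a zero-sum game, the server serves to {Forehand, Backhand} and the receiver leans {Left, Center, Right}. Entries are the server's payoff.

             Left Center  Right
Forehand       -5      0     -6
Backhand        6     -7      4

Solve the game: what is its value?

Row minima: Forehand → -6, Backhand → -7; maximin = -6.
Column maxima: Left → 6, Center → 0, Right → 4; minimax = 0.
-6 ≠ 0, so there is no saddle point; optimal play is mixed.
Left is strictly dominated by Right (it gives the server strictly more in every row), so the receiver never plays it.
On the remaining 2×2 (Forehand, Backhand vs Center, Right):
Let the server play Forehand with probability p. Expected payoff against Center: 0p + (-7)(1−p) = 7p − 7; against Right: (-6)p + 4(1−p) = −10p + 4.
Setting these equal: 7p − 7 = −10p + 4 ⇒ 17p = 11 ⇒ p = 11/17, and the value is (7)·(11/17) − 7 = -42/17.
For the receiver: with q = P(Center), equating Forehand's and Backhand's payoffs gives 6q − 6 = −11q + 4 ⇒ q = 10/17.

-42/17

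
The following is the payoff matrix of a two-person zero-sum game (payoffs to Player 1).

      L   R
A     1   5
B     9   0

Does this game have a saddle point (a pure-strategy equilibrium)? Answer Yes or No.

No

Row minima: A → 1, B → 0; maximin = 1.
Column maxima: L → 9, R → 5; minimax = 5.
1 ≠ 5, so no pure-strategy equilibrium exists.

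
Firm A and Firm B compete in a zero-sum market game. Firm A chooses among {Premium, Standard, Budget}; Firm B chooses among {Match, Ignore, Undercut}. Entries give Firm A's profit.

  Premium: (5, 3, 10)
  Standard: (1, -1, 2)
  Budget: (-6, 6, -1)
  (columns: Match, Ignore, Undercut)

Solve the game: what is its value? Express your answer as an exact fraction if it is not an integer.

24/7

Row minima: Premium → 3, Standard → -1, Budget → -6; maximin = 3.
Column maxima: Match → 5, Ignore → 6, Undercut → 10; minimax = 5.
3 ≠ 5, so there is no saddle point; optimal play is mixed.
Standard is strictly dominated by Premium, so Firm A never plays it.
Undercut is strictly dominated by Match (it gives Firm A strictly more in every row), so Firm B never plays it.
On the remaining 2×2 (Premium, Budget vs Match, Ignore):
Let Firm A play Premium with probability p. Expected payoff against Match: 5p + (-6)(1−p) = 11p − 6; against Ignore: 3p + 6(1−p) = −3p + 6.
Setting these equal: 11p − 6 = −3p + 6 ⇒ 14p = 12 ⇒ p = 6/7, and the value is (11)·(6/7) − 6 = 24/7.
For Firm B: with q = P(Match), equating Premium's and Budget's payoffs gives 2q + 3 = −12q + 6 ⇒ q = 3/14.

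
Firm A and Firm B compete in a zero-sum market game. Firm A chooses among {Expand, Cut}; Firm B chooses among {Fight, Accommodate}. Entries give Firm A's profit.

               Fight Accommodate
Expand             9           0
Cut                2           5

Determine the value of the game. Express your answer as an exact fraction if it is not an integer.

15/4

Row minima: Expand → 0, Cut → 2; maximin = 2.
Column maxima: Fight → 9, Accommodate → 5; minimax = 5.
2 ≠ 5, so there is no saddle point; optimal play is mixed.
Let Firm A play Expand with probability p. Expected payoff against Fight: 9p + 2(1−p) = 7p + 2; against Accommodate: 0p + 5(1−p) = −5p + 5.
Setting these equal: 7p + 2 = −5p + 5 ⇒ 12p = 3 ⇒ p = 1/4, and the value is (7)·(1/4) + 2 = 15/4.
For Firm B: with q = P(Fight), equating Expand's and Cut's payoffs gives 9q = −3q + 5 ⇒ q = 5/12.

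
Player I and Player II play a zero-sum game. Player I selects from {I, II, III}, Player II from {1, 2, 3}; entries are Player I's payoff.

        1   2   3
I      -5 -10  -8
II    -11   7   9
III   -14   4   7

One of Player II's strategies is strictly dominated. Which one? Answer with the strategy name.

3

2 holds Player I's payoff strictly below 3 in every row: -10 < -8, 7 < 9, 4 < 7.
So 3 is strictly dominated for Player II.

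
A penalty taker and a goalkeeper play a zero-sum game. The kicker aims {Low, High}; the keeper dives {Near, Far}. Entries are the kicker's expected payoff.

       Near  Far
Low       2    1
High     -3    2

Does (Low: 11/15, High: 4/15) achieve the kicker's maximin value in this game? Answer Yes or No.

Against Near this mix gives (11/15)·2 + (4/15)·(-3) = 2/3.
Against Far this mix gives (11/15)·1 + (4/15)·2 = 19/15.
The keeper will play Near, holding the kicker to 2/3. Shifting weight toward the row that does better against Near would raise this floor (the equalizing mix achieves 7/6 against both Near and Far), so the proposed strategy is not optimal.

No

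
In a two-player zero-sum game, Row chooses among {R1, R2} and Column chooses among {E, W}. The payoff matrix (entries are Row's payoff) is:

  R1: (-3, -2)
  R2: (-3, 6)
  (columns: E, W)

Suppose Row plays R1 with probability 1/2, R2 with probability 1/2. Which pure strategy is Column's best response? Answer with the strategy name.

E

If Column plays E, Row's expected payoff is (1/2)·(-3) + (1/2)·(-3) = -3.
If Column plays W, Row's expected payoff is (1/2)·(-2) + (1/2)·6 = 2.
Column minimizes Row's payoff; the smallest is -3, so the best response is E.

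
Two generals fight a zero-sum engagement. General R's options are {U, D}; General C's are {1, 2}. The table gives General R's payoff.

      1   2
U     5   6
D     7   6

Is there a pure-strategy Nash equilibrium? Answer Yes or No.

Row minima: U → 5, D → 6; maximin = 6.
Column maxima: 1 → 7, 2 → 6; minimax = 6.
maximin = minimax = 6, so a saddle point exists.

Yes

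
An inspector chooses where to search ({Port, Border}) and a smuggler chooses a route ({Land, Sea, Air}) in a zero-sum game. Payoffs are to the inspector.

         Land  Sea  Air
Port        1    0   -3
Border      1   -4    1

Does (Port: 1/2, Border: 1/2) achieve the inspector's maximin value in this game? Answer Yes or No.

Against Land this mix gives (1/2)·1 + (1/2)·1 = 1.
Against Sea this mix gives (1/2)·0 + (1/2)·(-4) = -2.
Against Air this mix gives (1/2)·(-3) + (1/2)·1 = -1.
The smuggler will play Sea, holding the inspector to -2. Shifting weight toward the row that does better against Sea would raise this floor (the equalizing mix achieves -3/2 against both Sea and Air), so the proposed strategy is not optimal.

No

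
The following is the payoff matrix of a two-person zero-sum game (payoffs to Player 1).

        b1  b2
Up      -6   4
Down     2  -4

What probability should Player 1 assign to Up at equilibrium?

Row minima: Up → -6, Down → -4; maximin = -4.
Column maxima: b1 → 2, b2 → 4; minimax = 2.
-4 ≠ 2, so there is no saddle point; optimal play is mixed.
Let Player 1 play Up with probability p. Expected payoff against b1: (-6)p + 2(1−p) = −8p + 2; against b2: 4p + (-4)(1−p) = 8p − 4.
Setting these equal: −8p + 2 = 8p − 4 ⇒ −16p = -6 ⇒ p = 3/8, and the value is (-8)·(3/8) + 2 = -1.
For Player 2: with q = P(b1), equating Up's and Down's payoffs gives −10q + 4 = 6q − 4 ⇒ q = 1/2.

3/8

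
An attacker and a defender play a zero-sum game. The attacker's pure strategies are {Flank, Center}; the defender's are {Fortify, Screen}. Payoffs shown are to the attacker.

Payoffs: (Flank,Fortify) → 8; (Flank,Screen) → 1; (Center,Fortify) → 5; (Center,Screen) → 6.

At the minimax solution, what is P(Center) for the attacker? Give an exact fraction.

7/8

Row minima: Flank → 1, Center → 5; maximin = 5.
Column maxima: Fortify → 8, Screen → 6; minimax = 6.
5 ≠ 6, so there is no saddle point; optimal play is mixed.
Let the attacker play Flank with probability p. Expected payoff against Fortify: 8p + 5(1−p) = 3p + 5; against Screen: 1p + 6(1−p) = −5p + 6.
Setting these equal: 3p + 5 = −5p + 6 ⇒ 8p = 1 ⇒ p = 1/8, and the value is (3)·(1/8) + 5 = 43/8.
For the defender: with q = P(Fortify), equating Flank's and Center's payoffs gives 7q + 1 = −q + 6 ⇒ q = 5/8.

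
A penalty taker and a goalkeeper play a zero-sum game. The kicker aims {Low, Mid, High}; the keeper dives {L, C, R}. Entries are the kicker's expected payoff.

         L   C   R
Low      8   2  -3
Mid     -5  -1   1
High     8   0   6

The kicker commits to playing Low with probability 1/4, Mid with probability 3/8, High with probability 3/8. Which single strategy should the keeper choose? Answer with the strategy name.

If the keeper plays L, the kicker's expected payoff is (1/4)·8 + (3/8)·(-5) + (3/8)·8 = 25/8.
If the keeper plays C, the kicker's expected payoff is (1/4)·2 + (3/8)·(-1) + (3/8)·0 = 1/8.
If the keeper plays R, the kicker's expected payoff is (1/4)·(-3) + (3/8)·1 + (3/8)·6 = 15/8.
The keeper minimizes the kicker's payoff; the smallest is 1/8, so the best response is C.

C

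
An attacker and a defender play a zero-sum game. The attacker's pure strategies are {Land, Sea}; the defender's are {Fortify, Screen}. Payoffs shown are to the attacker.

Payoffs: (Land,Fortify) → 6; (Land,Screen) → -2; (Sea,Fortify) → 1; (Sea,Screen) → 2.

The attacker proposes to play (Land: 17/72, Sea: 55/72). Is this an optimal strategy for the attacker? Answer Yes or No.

Against Fortify this mix gives (17/72)·6 + (55/72)·1 = 157/72.
Against Screen this mix gives (17/72)·(-2) + (55/72)·2 = 19/18.
The defender will play Screen, holding the attacker to 19/18. Shifting weight toward the row that does better against Screen would raise this floor (the equalizing mix achieves 14/9 against both Screen and Fortify), so the proposed strategy is not optimal.

No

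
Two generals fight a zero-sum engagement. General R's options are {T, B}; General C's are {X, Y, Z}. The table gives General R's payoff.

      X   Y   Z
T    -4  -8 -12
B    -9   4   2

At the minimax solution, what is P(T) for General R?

Row minima: T → -12, B → -9; maximin = -9.
Column maxima: X → -4, Y → 4, Z → 2; minimax = -4.
-9 ≠ -4, so there is no saddle point; optimal play is mixed.
Y is strictly dominated by Z (it gives General R strictly more in every row), so General C never plays it.
On the remaining 2×2 (T, B vs X, Z):
Let General R play T with probability p. Expected payoff against X: (-4)p + (-9)(1−p) = 5p − 9; against Z: (-12)p + 2(1−p) = −14p + 2.
Setting these equal: 5p − 9 = −14p + 2 ⇒ 19p = 11 ⇒ p = 11/19, and the value is (5)·(11/19) − 9 = -116/19.
For General C: with q = P(X), equating T's and B's payoffs gives 8q − 12 = −11q + 2 ⇒ q = 14/19.

11/19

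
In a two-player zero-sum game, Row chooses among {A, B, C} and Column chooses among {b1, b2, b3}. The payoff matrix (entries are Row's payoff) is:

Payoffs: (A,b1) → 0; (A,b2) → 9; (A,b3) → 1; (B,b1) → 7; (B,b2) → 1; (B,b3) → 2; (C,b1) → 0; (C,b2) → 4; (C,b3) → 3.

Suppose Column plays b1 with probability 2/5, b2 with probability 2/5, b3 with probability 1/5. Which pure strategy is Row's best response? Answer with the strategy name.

Expected payoff of A: (2/5)·0 + (2/5)·9 + (1/5)·1 = 19/5.
Expected payoff of B: (2/5)·7 + (2/5)·1 + (1/5)·2 = 18/5.
Expected payoff of C: (2/5)·0 + (2/5)·4 + (1/5)·3 = 11/5.
The largest is 19/5, so Row's best response is A.

A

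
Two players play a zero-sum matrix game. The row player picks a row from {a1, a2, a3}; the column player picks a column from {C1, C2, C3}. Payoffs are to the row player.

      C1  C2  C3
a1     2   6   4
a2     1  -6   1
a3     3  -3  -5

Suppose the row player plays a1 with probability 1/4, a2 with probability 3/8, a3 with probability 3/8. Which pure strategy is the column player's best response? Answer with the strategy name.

If the column player plays C1, the row player's expected payoff is (1/4)·2 + (3/8)·1 + (3/8)·3 = 2.
If the column player plays C2, the row player's expected payoff is (1/4)·6 + (3/8)·(-6) + (3/8)·(-3) = -15/8.
If the column player plays C3, the row player's expected payoff is (1/4)·4 + (3/8)·1 + (3/8)·(-5) = -1/2.
The column player minimizes the row player's payoff; the smallest is -15/8, so the best response is C2.

C2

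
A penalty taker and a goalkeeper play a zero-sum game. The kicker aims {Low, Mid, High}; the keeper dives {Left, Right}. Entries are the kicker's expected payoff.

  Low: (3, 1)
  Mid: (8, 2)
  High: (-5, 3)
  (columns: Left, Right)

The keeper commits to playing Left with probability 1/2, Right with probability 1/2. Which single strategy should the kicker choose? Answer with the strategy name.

Expected payoff of Low: (1/2)·3 + (1/2)·1 = 2.
Expected payoff of Mid: (1/2)·8 + (1/2)·2 = 5.
Expected payoff of High: (1/2)·(-5) + (1/2)·3 = -1.
The largest is 5, so the kicker's best response is Mid.

Mid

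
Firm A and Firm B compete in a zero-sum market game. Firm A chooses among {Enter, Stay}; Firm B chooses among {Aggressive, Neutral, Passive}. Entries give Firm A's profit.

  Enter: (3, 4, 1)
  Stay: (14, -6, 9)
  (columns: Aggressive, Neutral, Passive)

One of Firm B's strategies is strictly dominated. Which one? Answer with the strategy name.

Aggressive

Passive holds Firm A's payoff strictly below Aggressive in every row: 1 < 3, 9 < 14.
So Aggressive is strictly dominated for Firm B.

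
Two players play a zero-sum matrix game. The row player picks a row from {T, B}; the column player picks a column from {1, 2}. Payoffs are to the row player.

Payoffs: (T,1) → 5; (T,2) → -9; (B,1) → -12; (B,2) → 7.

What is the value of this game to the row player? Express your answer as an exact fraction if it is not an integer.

-73/33

Row minima: T → -9, B → -12; maximin = -9.
Column maxima: 1 → 5, 2 → 7; minimax = 5.
-9 ≠ 5, so there is no saddle point; optimal play is mixed.
Let the row player play T with probability p. Expected payoff against 1: 5p + (-12)(1−p) = 17p − 12; against 2: (-9)p + 7(1−p) = −16p + 7.
Setting these equal: 17p − 12 = −16p + 7 ⇒ 33p = 19 ⇒ p = 19/33, and the value is (17)·(19/33) − 12 = -73/33.
For the column player: with q = P(1), equating T's and B's payoffs gives 14q − 9 = −19q + 7 ⇒ q = 16/33.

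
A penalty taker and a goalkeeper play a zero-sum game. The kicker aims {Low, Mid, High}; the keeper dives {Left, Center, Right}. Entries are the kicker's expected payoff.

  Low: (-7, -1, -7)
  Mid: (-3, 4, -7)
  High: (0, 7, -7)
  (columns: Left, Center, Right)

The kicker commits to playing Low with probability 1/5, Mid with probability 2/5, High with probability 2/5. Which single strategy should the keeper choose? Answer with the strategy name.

Right

If the keeper plays Left, the kicker's expected payoff is (1/5)·(-7) + (2/5)·(-3) + (2/5)·0 = -13/5.
If the keeper plays Center, the kicker's expected payoff is (1/5)·(-1) + (2/5)·4 + (2/5)·7 = 21/5.
If the keeper plays Right, the kicker's expected payoff is (1/5)·(-7) + (2/5)·(-7) + (2/5)·(-7) = -7.
The keeper minimizes the kicker's payoff; the smallest is -7, so the best response is Right.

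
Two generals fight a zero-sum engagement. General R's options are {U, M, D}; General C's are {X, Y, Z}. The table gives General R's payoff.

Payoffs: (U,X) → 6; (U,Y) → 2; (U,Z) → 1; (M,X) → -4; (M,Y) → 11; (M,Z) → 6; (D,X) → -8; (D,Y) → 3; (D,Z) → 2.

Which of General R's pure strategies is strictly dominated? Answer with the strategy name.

D

M gives a strictly higher payoff than D against every column: -4 > -8, 11 > 3, 6 > 2.
So D is strictly dominated and General R never plays it.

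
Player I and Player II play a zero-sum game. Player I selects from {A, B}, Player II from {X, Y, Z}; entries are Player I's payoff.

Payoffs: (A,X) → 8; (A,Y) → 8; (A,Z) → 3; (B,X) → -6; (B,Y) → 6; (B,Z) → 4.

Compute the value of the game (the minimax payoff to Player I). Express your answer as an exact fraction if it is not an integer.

Row minima: A → 3, B → -6; maximin = 3.
Column maxima: X → 8, Y → 8, Z → 4; minimax = 4.
3 ≠ 4, so there is no saddle point; optimal play is mixed.
Y is strictly dominated by Z (it gives Player I strictly more in every row), so Player II never plays it.
On the remaining 2×2 (A, B vs X, Z):
Let Player I play A with probability p. Expected payoff against X: 8p + (-6)(1−p) = 14p − 6; against Z: 3p + 4(1−p) = −p + 4.
Setting these equal: 14p − 6 = −p + 4 ⇒ 15p = 10 ⇒ p = 2/3, and the value is (14)·(2/3) − 6 = 10/3.
For Player II: with q = P(X), equating A's and B's payoffs gives 5q + 3 = −10q + 4 ⇒ q = 1/15.

10/3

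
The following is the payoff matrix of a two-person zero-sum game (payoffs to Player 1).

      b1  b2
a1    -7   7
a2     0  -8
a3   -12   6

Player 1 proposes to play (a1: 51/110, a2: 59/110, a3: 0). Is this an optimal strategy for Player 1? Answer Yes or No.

No

Against b1 this mix gives (51/110)·(-7) + (59/110)·0 = -357/110.
Against b2 this mix gives (51/110)·7 + (59/110)·(-8) = -23/22.
Player 2 will play b1, holding Player 1 to -357/110. Shifting weight toward the row that does better against b1 would raise this floor (the equalizing mix achieves -28/11 against both b1 and b2), so the proposed strategy is not optimal.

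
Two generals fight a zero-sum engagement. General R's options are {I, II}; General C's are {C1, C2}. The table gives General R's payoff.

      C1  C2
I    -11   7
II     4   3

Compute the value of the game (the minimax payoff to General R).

61/19

Row minima: I → -11, II → 3; maximin = 3.
Column maxima: C1 → 4, C2 → 7; minimax = 4.
3 ≠ 4, so there is no saddle point; optimal play is mixed.
Let General R play I with probability p. Expected payoff against C1: (-11)p + 4(1−p) = −15p + 4; against C2: 7p + 3(1−p) = 4p + 3.
Setting these equal: −15p + 4 = 4p + 3 ⇒ −19p = -1 ⇒ p = 1/19, and the value is (-15)·(1/19) + 4 = 61/19.
For General C: with q = P(C1), equating I's and II's payoffs gives −18q + 7 = q + 3 ⇒ q = 4/19.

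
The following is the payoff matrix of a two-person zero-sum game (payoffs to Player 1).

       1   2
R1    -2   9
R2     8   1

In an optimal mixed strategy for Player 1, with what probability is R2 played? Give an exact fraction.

Row minima: R1 → -2, R2 → 1; maximin = 1.
Column maxima: 1 → 8, 2 → 9; minimax = 8.
1 ≠ 8, so there is no saddle point; optimal play is mixed.
Let Player 1 play R1 with probability p. Expected payoff against 1: (-2)p + 8(1−p) = −10p + 8; against 2: 9p + 1(1−p) = 8p + 1.
Setting these equal: −10p + 8 = 8p + 1 ⇒ −18p = -7 ⇒ p = 7/18, and the value is (-10)·(7/18) + 8 = 37/9.
For Player 2: with q = P(1), equating R1's and R2's payoffs gives −11q + 9 = 7q + 1 ⇒ q = 4/9.

11/18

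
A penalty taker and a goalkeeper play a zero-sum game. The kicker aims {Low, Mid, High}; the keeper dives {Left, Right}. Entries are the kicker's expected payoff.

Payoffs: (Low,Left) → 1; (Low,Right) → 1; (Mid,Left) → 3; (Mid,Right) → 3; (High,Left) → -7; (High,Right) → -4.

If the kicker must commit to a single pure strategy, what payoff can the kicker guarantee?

Row minima: Low → 1, Mid → 3, High → -7.
The best of these is 3.

3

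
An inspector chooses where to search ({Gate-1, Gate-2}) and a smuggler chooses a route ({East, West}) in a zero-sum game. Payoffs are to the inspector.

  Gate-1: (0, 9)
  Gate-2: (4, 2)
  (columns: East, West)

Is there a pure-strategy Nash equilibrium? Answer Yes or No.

No

Row minima: Gate-1 → 0, Gate-2 → 2; maximin = 2.
Column maxima: East → 4, West → 9; minimax = 4.
2 ≠ 4, so no pure-strategy equilibrium exists.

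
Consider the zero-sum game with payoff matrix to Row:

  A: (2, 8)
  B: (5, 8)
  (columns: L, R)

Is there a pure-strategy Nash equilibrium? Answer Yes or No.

Row minima: A → 2, B → 5; maximin = 5.
Column maxima: L → 5, R → 8; minimax = 5.
maximin = minimax = 5, so a saddle point exists.

Yes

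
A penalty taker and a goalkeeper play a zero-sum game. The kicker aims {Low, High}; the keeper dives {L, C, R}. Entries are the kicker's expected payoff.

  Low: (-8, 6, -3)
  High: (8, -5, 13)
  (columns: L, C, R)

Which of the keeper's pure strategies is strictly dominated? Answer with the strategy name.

L holds the kicker's payoff strictly below R in every row: -8 < -3, 8 < 13.
So R is strictly dominated for the keeper.

R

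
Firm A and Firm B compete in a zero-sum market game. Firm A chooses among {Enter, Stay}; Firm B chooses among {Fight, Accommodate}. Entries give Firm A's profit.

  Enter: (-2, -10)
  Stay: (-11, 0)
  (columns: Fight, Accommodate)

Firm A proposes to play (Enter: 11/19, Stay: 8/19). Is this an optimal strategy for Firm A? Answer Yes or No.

Yes

Against Fight this mix gives (11/19)·(-2) + (8/19)·(-11) = -110/19.
Against Accommodate this mix gives (11/19)·(-10) + (8/19)·0 = -110/19.
All of Firm B's active replies (Fight, Accommodate) yield -110/19, and no column does worse for Firm A. The mix makes Firm B indifferent and guarantees -110/19, so it is optimal.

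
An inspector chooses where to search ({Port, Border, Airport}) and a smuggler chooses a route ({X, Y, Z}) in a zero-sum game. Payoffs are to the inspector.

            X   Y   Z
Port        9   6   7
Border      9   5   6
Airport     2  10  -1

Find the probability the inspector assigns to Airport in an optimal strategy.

Row minima: Port → 6, Border → 5, Airport → -1; maximin = 6.
Column maxima: X → 9, Y → 10, Z → 7; minimax = 7.
6 ≠ 7, so there is no saddle point; optimal play is mixed.
X is strictly dominated by Z (it gives the inspector strictly more in every row), so the smuggler never plays it.
With X eliminated, Border is strictly dominated by Port (Port gives the inspector strictly more in every remaining column), so the inspector never plays it.
On the remaining 2×2 (Port, Airport vs Y, Z):
Let the inspector play Port with probability p. Expected payoff against Y: 6p + 10(1−p) = −4p + 10; against Z: 7p + (-1)(1−p) = 8p − 1.
Setting these equal: −4p + 10 = 8p − 1 ⇒ −12p = -11 ⇒ p = 11/12, and the value is (-4)·(11/12) + 10 = 19/3.
For the smuggler: with q = P(Y), equating Port's and Airport's payoffs gives −q + 7 = 11q − 1 ⇒ q = 2/3.

1/12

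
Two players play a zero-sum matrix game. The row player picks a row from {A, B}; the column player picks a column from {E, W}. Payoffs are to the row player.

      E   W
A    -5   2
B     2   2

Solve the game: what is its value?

Row minima: A → -5, B → 2; maximin = 2.
Column maxima: E → 2, W → 2; minimax = 2.
Since maximin = minimax = 2, there is a saddle point and the value is 2.

2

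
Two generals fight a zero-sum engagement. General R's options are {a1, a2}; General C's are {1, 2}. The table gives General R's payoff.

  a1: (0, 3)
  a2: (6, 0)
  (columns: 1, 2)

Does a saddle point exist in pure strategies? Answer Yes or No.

Row minima: a1 → 0, a2 → 0; maximin = 0.
Column maxima: 1 → 6, 2 → 3; minimax = 3.
0 ≠ 3, so no pure-strategy equilibrium exists.

No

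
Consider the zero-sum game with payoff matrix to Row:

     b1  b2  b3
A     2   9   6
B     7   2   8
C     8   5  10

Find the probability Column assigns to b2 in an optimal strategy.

Row minima: A → 2, B → 2, C → 5; maximin = 5.
Column maxima: b1 → 8, b2 → 9, b3 → 10; minimax = 8.
5 ≠ 8, so there is no saddle point; optimal play is mixed.
B is strictly dominated by C, so Row never plays it.
b3 is strictly dominated by b1 (it gives Row strictly more in every row), so Column never plays it.
On the remaining 2×2 (A, C vs b1, b2):
Let Row play A with probability p. Expected payoff against b1: 2p + 8(1−p) = −6p + 8; against b2: 9p + 5(1−p) = 4p + 5.
Setting these equal: −6p + 8 = 4p + 5 ⇒ −10p = -3 ⇒ p = 3/10, and the value is (-6)·(3/10) + 8 = 31/5.
For Column: with q = P(b1), equating A's and C's payoffs gives −7q + 9 = 3q + 5 ⇒ q = 2/5.

3/5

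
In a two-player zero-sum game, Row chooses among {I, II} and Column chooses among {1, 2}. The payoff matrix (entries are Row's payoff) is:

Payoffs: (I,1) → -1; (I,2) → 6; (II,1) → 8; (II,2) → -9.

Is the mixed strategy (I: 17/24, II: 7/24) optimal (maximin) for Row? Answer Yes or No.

Yes

Against 1 this mix gives (17/24)·(-1) + (7/24)·8 = 13/8.
Against 2 this mix gives (17/24)·6 + (7/24)·(-9) = 13/8.
All of Column's active replies (1, 2) yield 13/8, and no column does worse for Row. The mix makes Column indifferent and guarantees 13/8, so it is optimal.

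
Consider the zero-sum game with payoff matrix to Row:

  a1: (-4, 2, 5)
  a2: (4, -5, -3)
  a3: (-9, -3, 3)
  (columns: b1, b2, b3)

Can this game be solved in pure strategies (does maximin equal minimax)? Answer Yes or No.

Row minima: a1 → -4, a2 → -5, a3 → -9; maximin = -4.
Column maxima: b1 → 4, b2 → 2, b3 → 5; minimax = 2.
-4 ≠ 2, so no pure-strategy equilibrium exists.

No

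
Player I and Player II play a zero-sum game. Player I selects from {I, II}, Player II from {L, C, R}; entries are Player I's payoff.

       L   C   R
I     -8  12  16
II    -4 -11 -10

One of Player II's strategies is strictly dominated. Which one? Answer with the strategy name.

C holds Player I's payoff strictly below R in every row: 12 < 16, -11 < -10.
So R is strictly dominated for Player II.

R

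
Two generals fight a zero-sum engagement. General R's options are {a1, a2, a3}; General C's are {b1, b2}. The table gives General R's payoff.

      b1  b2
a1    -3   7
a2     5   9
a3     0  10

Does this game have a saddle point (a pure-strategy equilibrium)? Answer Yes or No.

Row minima: a1 → -3, a2 → 5, a3 → 0; maximin = 5.
Column maxima: b1 → 5, b2 → 10; minimax = 5.
maximin = minimax = 5, so a saddle point exists.

Yes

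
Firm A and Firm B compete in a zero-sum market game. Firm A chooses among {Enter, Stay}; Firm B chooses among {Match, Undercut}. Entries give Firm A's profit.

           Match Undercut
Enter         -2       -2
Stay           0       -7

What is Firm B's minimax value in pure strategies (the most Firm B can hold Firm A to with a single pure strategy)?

Column maxima: Match → 0, Undercut → -2.
The smallest of these is -2.

-2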